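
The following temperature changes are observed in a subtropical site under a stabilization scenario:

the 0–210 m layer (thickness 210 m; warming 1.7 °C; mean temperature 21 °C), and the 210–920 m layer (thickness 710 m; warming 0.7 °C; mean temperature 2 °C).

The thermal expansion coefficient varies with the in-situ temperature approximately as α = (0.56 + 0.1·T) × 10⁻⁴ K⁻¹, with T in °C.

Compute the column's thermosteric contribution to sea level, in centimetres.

Layer 1: α = (0.56 + 0.1×21)×10⁻⁴ = 2.66×10⁻⁴ K⁻¹
Layer 2: α = (0.56 + 0.1×2)×10⁻⁴ = 0.76×10⁻⁴ K⁻¹
2.66×10⁻⁴ × 1.7 × 210 = 0.094962 m
0.76×10⁻⁴ × 0.7 × 710 = 0.037772 m
Δh = 0.094962 + 0.037772 = 0.132734 m ≈ 13.3 cm

Δh = 13.3 cm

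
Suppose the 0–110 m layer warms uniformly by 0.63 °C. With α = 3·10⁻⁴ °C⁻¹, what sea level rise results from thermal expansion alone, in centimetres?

Δh = αΔT·H = 3×10⁻⁴ × 0.63 × 110 = 0.02079 m

Δh ≈ 2.1 cm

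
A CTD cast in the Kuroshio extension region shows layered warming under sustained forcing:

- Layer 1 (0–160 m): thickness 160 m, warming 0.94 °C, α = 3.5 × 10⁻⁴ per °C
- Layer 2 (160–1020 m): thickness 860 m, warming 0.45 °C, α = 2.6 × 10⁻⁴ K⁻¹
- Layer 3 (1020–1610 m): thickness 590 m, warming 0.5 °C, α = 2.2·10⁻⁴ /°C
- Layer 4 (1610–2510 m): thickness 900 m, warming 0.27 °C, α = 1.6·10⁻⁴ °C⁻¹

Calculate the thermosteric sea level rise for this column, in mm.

Layer 1: 3.5×10⁻⁴ × 0.94 × 160 = 0.05264 m
160–1020 m: 0.45 × 860 × 2.6×10⁻⁴ = 0.10062 m
Layer 3: 2.2×10⁻⁴ × 0.5 × 590 = 0.06490 m
Layer 4: 900 × 1.6×10⁻⁴ × 0.27 = 0.03888 m
Δh = 0.05264 + 0.10062 + 0.06490 + 0.03888 = 0.25704 m

Δh = 260 mm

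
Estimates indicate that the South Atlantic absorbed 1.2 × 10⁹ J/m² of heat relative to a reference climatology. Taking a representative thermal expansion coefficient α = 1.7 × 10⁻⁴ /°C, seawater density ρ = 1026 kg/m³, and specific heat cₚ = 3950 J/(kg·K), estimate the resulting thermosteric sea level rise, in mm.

Δh = αQ/(ρcₚ) = 1.7×10⁻⁴ × 1.2×10⁹ / (1026 × 3950) ≈ 0.050337 m

Δh = 50.3 mm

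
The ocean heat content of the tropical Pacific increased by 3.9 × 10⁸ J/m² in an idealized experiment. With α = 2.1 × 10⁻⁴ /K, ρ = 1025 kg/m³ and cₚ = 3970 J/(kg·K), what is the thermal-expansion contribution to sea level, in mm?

Δh = αQ/(ρcₚ) = 2.1×10⁻⁴ × 3.9×10⁸ / (1025 × 3970) ≈ 0.020127 m

Δh = 20.1 mm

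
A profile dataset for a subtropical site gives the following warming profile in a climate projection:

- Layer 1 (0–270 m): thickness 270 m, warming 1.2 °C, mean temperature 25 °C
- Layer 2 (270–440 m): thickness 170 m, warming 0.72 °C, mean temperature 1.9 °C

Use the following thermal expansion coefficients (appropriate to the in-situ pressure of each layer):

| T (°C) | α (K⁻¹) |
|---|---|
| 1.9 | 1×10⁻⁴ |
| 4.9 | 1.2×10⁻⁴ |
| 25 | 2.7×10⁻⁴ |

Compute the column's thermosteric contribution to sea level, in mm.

Δh ≈ 99.7 mm

Layer 1 at 25 °C → α = 2.7×10⁻⁴ K⁻¹
Layer 2 at 1.9 °C → α = 1×10⁻⁴ K⁻¹
270 × 1.2 × 2.7×10⁻⁴ = 0.08748 m
270–440 m: 170 × 1×10⁻⁴ × 0.72 = 0.01224 m
Δh = 0.08748 + 0.01224 = 0.09972 m ≈ 99.7 mm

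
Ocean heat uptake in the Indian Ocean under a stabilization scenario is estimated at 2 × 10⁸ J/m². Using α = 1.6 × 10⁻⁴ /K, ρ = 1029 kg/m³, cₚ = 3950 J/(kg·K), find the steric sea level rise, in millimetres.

Δh = αQ/(ρcₚ) = 1.6×10⁻⁴ × 2×10⁸ / (1029 × 3950) ≈ 0.007873 m

about 7.87 mm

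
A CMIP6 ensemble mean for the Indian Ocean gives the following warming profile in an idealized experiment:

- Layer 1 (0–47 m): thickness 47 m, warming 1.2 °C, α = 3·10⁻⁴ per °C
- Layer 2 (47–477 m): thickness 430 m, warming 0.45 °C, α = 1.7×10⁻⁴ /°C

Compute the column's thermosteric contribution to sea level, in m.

Δh = 0.050 m

0–47 m: 3×10⁻⁴ × 1.2 × 47 = 0.01692 m
47–477 m: 1.7×10⁻⁴ × 430 × 0.45 = 0.032895 m
Δh = 0.01692 + 0.032895 = 0.049815 m ≈ 0.050 m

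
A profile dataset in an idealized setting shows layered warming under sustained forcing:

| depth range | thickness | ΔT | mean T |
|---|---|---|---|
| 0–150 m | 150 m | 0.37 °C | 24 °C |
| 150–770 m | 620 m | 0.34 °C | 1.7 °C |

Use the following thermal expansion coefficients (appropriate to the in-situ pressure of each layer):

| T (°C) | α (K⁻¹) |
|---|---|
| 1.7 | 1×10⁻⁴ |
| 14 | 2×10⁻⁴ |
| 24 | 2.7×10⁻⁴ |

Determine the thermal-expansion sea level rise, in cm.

3.61 cm of thermosteric rise

Layer 1 at 24 °C → α = 2.7×10⁻⁴ K⁻¹
Layer 2 at 1.7 °C → α = 1×10⁻⁴ K⁻¹
2.7×10⁻⁴ × 0.37 × 150 = 0.014985 m
150–770 m: 0.34 × 1×10⁻⁴ × 620 = 0.02108 m
Δh = 0.014985 + 0.02108 = 0.036065 m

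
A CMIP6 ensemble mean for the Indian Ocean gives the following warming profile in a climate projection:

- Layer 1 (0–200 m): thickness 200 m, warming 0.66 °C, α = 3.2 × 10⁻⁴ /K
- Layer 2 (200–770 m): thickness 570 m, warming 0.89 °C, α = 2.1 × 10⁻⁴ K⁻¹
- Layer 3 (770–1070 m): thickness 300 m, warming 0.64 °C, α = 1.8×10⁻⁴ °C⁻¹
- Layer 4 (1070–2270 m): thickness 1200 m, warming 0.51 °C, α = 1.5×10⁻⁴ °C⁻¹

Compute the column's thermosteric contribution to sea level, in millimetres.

about 275 mm

Layer 1: 3.2×10⁻⁴ × 0.66 × 200 = 0.04224 m
200–770 m: 0.89 × 570 × 2.1×10⁻⁴ = 0.106533 m
1.8×10⁻⁴ × 300 × 0.64 = 0.03456 m
Layer 4: 0.51 × 1200 × 1.5×10⁻⁴ = 0.09180 m
Δh = 0.04224 + 0.106533 + 0.03456 + 0.09180 = 0.275133 m ≈ 275 mm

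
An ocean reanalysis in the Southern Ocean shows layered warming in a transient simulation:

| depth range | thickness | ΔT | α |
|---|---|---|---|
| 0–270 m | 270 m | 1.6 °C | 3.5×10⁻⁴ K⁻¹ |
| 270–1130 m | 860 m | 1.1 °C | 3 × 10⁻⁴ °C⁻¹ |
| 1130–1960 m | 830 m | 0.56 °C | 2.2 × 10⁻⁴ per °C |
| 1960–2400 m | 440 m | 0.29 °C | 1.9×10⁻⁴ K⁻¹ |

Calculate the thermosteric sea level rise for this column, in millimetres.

560 mm

Layer 1: 3.5×10⁻⁴ × 270 × 1.6 = 0.15120 m
860 × 1.1 × 3×10⁻⁴ = 0.28380 m
0.56 × 830 × 2.2×10⁻⁴ = 0.102256 m
Layer 4: 1.9×10⁻⁴ × 440 × 0.29 = 0.024244 m
Δh = 0.15120 + 0.28380 + 0.102256 + 0.024244 = 0.56150 m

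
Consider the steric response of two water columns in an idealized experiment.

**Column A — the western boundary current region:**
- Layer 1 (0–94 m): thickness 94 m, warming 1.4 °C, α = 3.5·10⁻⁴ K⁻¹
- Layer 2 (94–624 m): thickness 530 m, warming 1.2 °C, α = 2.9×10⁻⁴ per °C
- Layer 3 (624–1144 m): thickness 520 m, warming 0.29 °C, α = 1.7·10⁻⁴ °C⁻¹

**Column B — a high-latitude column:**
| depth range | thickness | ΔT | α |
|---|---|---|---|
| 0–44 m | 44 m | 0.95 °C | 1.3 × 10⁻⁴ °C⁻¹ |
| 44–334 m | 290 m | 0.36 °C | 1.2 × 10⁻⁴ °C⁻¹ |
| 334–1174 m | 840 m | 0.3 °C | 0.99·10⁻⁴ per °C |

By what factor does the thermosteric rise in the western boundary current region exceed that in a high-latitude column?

a factor of 5.97

A 94 × 1.4 × 3.5×10⁻⁴ = 0.04606 m
A Layer 2: 1.2 × 530 × 2.9×10⁻⁴ = 0.18444 m
A Layer 3: 520 × 0.29 × 1.7×10⁻⁴ = 0.025636 m
A total: 0.256136 m
B Layer 1: 44 × 1.3×10⁻⁴ × 0.95 = 0.005434 m
B 44–334 m: 0.36 × 290 × 1.2×10⁻⁴ = 0.012528 m
B 334–1174 m: 0.99×10⁻⁴ × 840 × 0.3 = 0.024948 m
B total: 0.04291 m
Ratio: 0.256136 / 0.04291 ≈ 5.969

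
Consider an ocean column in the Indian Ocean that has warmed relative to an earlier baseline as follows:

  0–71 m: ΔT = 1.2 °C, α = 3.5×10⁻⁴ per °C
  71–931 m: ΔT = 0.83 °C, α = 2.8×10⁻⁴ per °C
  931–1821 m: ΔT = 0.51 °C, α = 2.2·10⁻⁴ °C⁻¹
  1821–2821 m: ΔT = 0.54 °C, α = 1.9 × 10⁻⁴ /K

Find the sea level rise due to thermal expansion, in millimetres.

0–71 m: 3.5×10⁻⁴ × 1.2 × 71 = 0.02982 m
Layer 2: 2.8×10⁻⁴ × 0.83 × 860 = 0.199864 m
890 × 0.51 × 2.2×10⁻⁴ = 0.099858 m
1821–2821 m: 0.54 × 1000 × 1.9×10⁻⁴ = 0.10260 m
Δh = 0.02982 + 0.199864 + 0.099858 + 0.10260 = 0.432142 m

432 mm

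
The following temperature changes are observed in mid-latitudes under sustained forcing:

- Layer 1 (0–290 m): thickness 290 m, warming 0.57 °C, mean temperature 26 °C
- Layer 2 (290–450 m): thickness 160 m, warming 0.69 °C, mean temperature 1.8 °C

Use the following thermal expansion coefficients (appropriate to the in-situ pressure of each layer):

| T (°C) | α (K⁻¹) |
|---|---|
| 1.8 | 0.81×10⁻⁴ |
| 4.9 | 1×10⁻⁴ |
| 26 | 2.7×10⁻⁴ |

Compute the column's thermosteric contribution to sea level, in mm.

Layer 1 at 26 °C → α = 2.7×10⁻⁴ K⁻¹
Layer 2 at 1.8 °C → α = 0.81×10⁻⁴ K⁻¹
Layer 1: 2.7×10⁻⁴ × 0.57 × 290 = 0.044631 m
290–450 m: 160 × 0.81×10⁻⁴ × 0.69 = 0.0089424 m
Δh = 0.044631 + 0.0089424 = 0.0535734 m

about 53.6 mm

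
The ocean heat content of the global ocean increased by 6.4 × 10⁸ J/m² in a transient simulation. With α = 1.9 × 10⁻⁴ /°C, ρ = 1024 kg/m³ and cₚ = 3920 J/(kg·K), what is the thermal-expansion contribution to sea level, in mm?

Δh = αQ/(ρcₚ) = 1.9×10⁻⁴ × 6.4×10⁸ / (1024 × 3920) ≈ 0.030293 m

Δh ≈ 30 mm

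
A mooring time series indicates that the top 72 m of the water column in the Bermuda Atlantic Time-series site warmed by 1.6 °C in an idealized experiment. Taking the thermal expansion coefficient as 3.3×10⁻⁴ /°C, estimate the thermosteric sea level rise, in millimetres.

Δh = αΔT·H = 3.3×10⁻⁴ × 1.6 × 72 = 0.038016 m

Δh = 38.0 mm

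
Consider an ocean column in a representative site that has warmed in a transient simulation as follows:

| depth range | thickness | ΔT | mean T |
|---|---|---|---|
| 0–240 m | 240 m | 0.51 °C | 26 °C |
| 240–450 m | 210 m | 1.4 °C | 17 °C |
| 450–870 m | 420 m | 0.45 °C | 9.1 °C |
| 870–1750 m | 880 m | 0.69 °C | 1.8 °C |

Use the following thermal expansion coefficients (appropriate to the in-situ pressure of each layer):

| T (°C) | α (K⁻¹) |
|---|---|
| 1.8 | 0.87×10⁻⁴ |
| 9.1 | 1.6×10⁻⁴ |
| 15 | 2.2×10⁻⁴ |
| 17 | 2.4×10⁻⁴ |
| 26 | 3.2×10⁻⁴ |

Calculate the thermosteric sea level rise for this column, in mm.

Δh ≈ 190 mm

Layer 1 at 26 °C → α = 3.2×10⁻⁴ K⁻¹
Layer 2 at 17 °C → α = 2.4×10⁻⁴ K⁻¹
Layer 3 at 9.1 °C → α = 1.6×10⁻⁴ K⁻¹
Layer 4 at 1.8 °C → α = 0.87×10⁻⁴ K⁻¹
Layer 1: 0.51 × 240 × 3.2×10⁻⁴ = 0.039168 m
Layer 2: 2.4×10⁻⁴ × 1.4 × 210 = 0.07056 m
0.45 × 420 × 1.6×10⁻⁴ = 0.03024 m
Layer 4: 0.87×10⁻⁴ × 0.69 × 880 = 0.0528264 m
Δh = 0.039168 + 0.07056 + 0.03024 + 0.0528264 = 0.1927944 m ≈ 190 mm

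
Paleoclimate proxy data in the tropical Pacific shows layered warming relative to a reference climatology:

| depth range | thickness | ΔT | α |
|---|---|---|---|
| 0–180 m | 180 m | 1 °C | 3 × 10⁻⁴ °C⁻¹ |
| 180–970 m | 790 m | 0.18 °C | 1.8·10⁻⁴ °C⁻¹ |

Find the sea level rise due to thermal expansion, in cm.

7.96 cm

0–180 m: 1 × 180 × 3×10⁻⁴ = 0.05400 m
Layer 2: 1.8×10⁻⁴ × 790 × 0.18 = 0.025596 m
Δh = 0.05400 + 0.025596 = 0.079596 m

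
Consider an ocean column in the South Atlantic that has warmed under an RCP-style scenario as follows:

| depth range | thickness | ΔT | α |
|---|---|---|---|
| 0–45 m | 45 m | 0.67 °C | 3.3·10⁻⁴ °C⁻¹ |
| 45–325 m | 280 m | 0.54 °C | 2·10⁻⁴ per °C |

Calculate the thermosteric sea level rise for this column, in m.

0–45 m: 45 × 3.3×10⁻⁴ × 0.67 = 0.0099495 m
Layer 2: 280 × 2×10⁻⁴ × 0.54 = 0.03024 m
Δh = 0.0099495 + 0.03024 = 0.0401895 m ≈ 0.0402 m

Δh = 0.0402 m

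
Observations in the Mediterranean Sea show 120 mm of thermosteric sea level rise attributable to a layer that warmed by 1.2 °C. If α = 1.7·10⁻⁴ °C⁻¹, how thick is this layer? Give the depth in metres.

H = Δh/(αΔT) = 0.12 / (1.7×10⁻⁴ × 1.2) ≈ 588.2 m

about 588 m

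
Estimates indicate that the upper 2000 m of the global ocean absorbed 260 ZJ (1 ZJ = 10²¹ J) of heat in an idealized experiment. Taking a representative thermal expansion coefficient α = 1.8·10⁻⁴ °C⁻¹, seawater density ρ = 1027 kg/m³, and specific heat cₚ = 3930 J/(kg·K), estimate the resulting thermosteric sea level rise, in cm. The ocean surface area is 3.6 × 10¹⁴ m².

3.2 cm

Per unit area: Q = 260×10²¹ / (3.6×10¹⁴) ≈ 7.222×10⁸ J/m²
Δh = αQ/(ρcₚ) = 1.8×10⁻⁴ × 7.222×10⁸ / (1027 × 3930) ≈ 0.032208 m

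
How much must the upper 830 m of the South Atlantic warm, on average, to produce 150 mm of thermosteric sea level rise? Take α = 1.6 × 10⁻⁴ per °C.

ΔT = Δh/(αH) = 0.15 / (1.6×10⁻⁴ × 830) ≈ 1.130 K

ΔT ≈ 1.13 K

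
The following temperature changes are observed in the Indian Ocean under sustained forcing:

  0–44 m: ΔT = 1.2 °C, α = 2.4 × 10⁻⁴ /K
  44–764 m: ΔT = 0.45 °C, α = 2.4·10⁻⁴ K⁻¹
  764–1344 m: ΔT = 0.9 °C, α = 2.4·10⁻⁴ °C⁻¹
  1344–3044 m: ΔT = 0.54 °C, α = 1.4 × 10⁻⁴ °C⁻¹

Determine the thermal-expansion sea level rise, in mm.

44 × 2.4×10⁻⁴ × 1.2 = 0.012672 m
0.45 × 720 × 2.4×10⁻⁴ = 0.07776 m
2.4×10⁻⁴ × 0.9 × 580 = 0.12528 m
1344–3044 m: 0.54 × 1700 × 1.4×10⁻⁴ = 0.12852 m
Δh = 0.012672 + 0.07776 + 0.12528 + 0.12852 = 0.344232 m

340 mm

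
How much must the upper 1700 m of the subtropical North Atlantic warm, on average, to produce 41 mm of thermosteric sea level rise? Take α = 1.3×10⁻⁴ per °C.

ΔT = Δh/(αH) = 0.041 / (1.3×10⁻⁴ × 1700) ≈ 0.1855 °C

ΔT ≈ 0.186 °C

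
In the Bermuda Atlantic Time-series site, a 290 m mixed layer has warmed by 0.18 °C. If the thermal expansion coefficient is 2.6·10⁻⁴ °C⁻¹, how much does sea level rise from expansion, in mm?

Δh = αΔT·H = 2.6×10⁻⁴ × 0.18 × 290 = 0.013572 m

14 mm of thermosteric rise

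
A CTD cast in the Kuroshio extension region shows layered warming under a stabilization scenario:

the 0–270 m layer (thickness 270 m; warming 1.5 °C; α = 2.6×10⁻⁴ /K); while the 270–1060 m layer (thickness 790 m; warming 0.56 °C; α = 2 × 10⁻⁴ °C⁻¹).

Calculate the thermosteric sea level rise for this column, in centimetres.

about 19.4 cm

0–270 m: 270 × 1.5 × 2.6×10⁻⁴ = 0.10530 m
0.56 × 2×10⁻⁴ × 790 = 0.08848 m
Δh = 0.10530 + 0.08848 = 0.19378 m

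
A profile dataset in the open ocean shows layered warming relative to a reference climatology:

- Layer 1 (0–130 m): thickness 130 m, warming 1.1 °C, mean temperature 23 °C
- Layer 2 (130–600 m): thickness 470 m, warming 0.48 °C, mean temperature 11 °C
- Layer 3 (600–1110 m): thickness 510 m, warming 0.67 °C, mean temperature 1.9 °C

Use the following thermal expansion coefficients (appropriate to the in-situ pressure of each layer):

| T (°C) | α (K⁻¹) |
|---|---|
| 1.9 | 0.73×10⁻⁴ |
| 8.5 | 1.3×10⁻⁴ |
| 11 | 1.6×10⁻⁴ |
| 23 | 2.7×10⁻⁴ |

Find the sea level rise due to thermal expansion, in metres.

0.10 m

Layer 1 at 23 °C → α = 2.7×10⁻⁴ K⁻¹
Layer 2 at 11 °C → α = 1.6×10⁻⁴ K⁻¹
Layer 3 at 1.9 °C → α = 0.73×10⁻⁴ K⁻¹
Layer 1: 130 × 2.7×10⁻⁴ × 1.1 = 0.03861 m
Layer 2: 470 × 0.48 × 1.6×10⁻⁴ = 0.036096 m
510 × 0.67 × 0.73×10⁻⁴ = 0.0249441 m
Δh = 0.03861 + 0.036096 + 0.0249441 = 0.0996501 m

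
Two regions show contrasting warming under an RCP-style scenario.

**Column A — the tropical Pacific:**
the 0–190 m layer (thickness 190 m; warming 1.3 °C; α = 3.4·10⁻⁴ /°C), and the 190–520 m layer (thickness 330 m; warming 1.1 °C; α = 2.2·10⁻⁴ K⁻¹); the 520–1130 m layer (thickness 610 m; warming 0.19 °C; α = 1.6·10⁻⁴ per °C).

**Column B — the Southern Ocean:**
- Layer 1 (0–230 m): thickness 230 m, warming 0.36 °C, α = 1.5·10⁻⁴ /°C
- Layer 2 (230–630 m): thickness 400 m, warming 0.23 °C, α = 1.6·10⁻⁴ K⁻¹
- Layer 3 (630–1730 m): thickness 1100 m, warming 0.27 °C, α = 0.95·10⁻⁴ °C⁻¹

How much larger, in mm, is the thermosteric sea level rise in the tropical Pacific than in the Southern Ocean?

A Layer 1: 190 × 1.3 × 3.4×10⁻⁴ = 0.08398 m
A 190–520 m: 1.1 × 330 × 2.2×10⁻⁴ = 0.07986 m
A Layer 3: 0.19 × 610 × 1.6×10⁻⁴ = 0.018544 m
A total: 0.182384 m
B Layer 1: 1.5×10⁻⁴ × 230 × 0.36 = 0.01242 m
B 400 × 1.6×10⁻⁴ × 0.23 = 0.01472 m
B 630–1730 m: 1100 × 0.27 × 0.95×10⁻⁴ = 0.028215 m
B total: 0.055355 m
Difference: 0.182384 − 0.055355 = 0.127029 m

127 mm larger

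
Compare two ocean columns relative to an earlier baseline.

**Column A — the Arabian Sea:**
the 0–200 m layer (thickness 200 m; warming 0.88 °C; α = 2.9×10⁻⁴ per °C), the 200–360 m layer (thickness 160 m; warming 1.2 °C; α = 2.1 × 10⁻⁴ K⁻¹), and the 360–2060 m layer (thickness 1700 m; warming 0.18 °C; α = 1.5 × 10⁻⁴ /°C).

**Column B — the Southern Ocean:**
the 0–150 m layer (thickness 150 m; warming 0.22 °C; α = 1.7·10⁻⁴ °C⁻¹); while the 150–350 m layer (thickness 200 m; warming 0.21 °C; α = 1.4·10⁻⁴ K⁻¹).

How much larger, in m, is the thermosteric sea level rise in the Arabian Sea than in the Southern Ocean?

A 0–200 m: 200 × 2.9×10⁻⁴ × 0.88 = 0.05104 m
A 160 × 1.2 × 2.1×10⁻⁴ = 0.04032 m
A Layer 3: 1700 × 1.5×10⁻⁴ × 0.18 = 0.04590 m
A total: 0.13726 m
B Layer 1: 150 × 1.7×10⁻⁴ × 0.22 = 0.00561 m
B Layer 2: 0.21 × 200 × 1.4×10⁻⁴ = 0.00588 m
B total: 0.01149 m
Difference: 0.13726 − 0.01149 = 0.12577 m

0.126 m larger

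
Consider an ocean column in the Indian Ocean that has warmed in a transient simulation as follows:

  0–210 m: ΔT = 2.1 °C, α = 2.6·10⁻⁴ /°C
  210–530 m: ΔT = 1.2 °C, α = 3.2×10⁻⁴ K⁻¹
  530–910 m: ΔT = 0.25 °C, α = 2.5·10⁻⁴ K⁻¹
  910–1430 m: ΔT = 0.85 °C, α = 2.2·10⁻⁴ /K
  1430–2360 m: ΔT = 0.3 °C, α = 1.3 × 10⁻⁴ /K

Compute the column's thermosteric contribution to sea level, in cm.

Δh = 39.5 cm

0–210 m: 2.6×10⁻⁴ × 2.1 × 210 = 0.11466 m
Layer 2: 3.2×10⁻⁴ × 320 × 1.2 = 0.12288 m
530–910 m: 2.5×10⁻⁴ × 0.25 × 380 = 0.02375 m
910–1430 m: 520 × 2.2×10⁻⁴ × 0.85 = 0.09724 m
930 × 0.3 × 1.3×10⁻⁴ = 0.03627 m
Δh = 0.11466 + 0.12288 + 0.02375 + 0.09724 + 0.03627 = 0.39480 m ≈ 39.5 cm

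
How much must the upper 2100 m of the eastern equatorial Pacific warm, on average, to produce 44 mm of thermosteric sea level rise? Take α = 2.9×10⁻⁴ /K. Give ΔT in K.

ΔT ≈ 0.072 K

ΔT = Δh/(αH) = 0.044 / (2.9×10⁻⁴ × 2100) ≈ 0.07225 K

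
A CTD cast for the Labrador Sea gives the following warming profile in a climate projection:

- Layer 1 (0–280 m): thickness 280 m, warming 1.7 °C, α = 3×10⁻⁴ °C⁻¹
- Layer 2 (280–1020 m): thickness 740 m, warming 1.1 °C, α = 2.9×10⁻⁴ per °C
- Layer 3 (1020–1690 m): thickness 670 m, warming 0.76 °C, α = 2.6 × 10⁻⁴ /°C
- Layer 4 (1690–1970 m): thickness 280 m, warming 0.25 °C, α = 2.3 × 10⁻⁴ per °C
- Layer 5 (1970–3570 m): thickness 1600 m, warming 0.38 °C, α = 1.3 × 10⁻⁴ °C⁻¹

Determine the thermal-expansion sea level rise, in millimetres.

about 606 mm

0–280 m: 3×10⁻⁴ × 1.7 × 280 = 0.14280 m
Layer 2: 1.1 × 2.9×10⁻⁴ × 740 = 0.23606 m
1020–1690 m: 0.76 × 670 × 2.6×10⁻⁴ = 0.132392 m
1690–1970 m: 280 × 2.3×10⁻⁴ × 0.25 = 0.01610 m
1970–3570 m: 1.3×10⁻⁴ × 1600 × 0.38 = 0.07904 m
Δh = 0.14280 + 0.23606 + 0.132392 + 0.01610 + 0.07904 = 0.606392 m ≈ 606 mm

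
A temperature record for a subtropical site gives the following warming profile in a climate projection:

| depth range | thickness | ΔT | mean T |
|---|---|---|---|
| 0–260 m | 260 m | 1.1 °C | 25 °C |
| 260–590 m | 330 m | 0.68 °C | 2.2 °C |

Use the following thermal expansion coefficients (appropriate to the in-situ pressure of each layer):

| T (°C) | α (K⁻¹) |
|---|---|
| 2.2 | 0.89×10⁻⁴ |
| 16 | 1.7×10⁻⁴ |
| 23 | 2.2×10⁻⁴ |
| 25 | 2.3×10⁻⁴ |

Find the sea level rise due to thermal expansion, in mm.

85.8 mm

Layer 1 at 25 °C → α = 2.3×10⁻⁴ K⁻¹
Layer 2 at 2.2 °C → α = 0.89×10⁻⁴ K⁻¹
Layer 1: 1.1 × 2.3×10⁻⁴ × 260 = 0.06578 m
Layer 2: 0.89×10⁻⁴ × 0.68 × 330 = 0.0199716 m
Δh = 0.06578 + 0.0199716 = 0.0857516 m ≈ 85.8 mm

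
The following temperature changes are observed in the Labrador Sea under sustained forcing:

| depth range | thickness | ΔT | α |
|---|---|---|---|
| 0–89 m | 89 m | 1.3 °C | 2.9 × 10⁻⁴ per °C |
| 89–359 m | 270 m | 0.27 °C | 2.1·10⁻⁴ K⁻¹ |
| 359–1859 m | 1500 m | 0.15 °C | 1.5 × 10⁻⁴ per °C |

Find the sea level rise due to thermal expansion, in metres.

0–89 m: 89 × 2.9×10⁻⁴ × 1.3 = 0.033553 m
270 × 0.27 × 2.1×10⁻⁴ = 0.015309 m
1500 × 1.5×10⁻⁴ × 0.15 = 0.03375 m
Δh = 0.033553 + 0.015309 + 0.03375 = 0.082612 m ≈ 0.0826 m

Δh ≈ 0.0826 m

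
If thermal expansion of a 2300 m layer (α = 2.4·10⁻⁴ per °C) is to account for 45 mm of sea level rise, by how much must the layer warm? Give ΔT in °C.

ΔT ≈ 0.0815 °C

ΔT = Δh/(αH) = 0.045 / (2.4×10⁻⁴ × 2300) ≈ 0.08152 °C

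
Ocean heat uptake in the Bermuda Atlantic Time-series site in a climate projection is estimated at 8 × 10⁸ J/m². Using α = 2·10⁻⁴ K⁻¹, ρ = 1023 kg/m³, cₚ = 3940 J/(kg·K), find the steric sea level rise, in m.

0.0397 m of thermosteric rise

Δh = αQ/(ρcₚ) = 2×10⁻⁴ × 8×10⁸ / (1023 × 3940) ≈ 0.039696 m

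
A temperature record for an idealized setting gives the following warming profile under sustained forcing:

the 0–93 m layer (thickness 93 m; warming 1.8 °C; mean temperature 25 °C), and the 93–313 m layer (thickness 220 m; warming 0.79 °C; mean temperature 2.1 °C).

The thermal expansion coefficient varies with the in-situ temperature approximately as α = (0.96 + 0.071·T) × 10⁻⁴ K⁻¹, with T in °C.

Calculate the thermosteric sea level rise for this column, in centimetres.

about 6.51 cm

Layer 1: α = (0.96 + 0.071×25)×10⁻⁴ = 2.735×10⁻⁴ K⁻¹
Layer 2: α = (0.96 + 0.071×2.1)×10⁻⁴ = 1.1091×10⁻⁴ K⁻¹
Layer 1: 93 × 2.735×10⁻⁴ × 1.8 = 0.0457839 m
0.79 × 220 × 1.1091×10⁻⁴ = 0.019276158 m
Δh = 0.0457839 + 0.019276158 = 0.065060058 m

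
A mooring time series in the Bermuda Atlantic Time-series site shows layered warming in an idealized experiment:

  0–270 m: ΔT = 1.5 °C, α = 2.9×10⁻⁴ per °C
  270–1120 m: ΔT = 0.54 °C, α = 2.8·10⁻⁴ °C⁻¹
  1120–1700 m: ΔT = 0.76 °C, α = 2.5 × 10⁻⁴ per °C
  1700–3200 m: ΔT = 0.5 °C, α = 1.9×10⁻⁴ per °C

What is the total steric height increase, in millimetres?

0–270 m: 2.9×10⁻⁴ × 1.5 × 270 = 0.11745 m
270–1120 m: 850 × 2.8×10⁻⁴ × 0.54 = 0.12852 m
Layer 3: 0.76 × 580 × 2.5×10⁻⁴ = 0.11020 m
Layer 4: 1.9×10⁻⁴ × 1500 × 0.5 = 0.14250 m
Δh = 0.11745 + 0.12852 + 0.11020 + 0.14250 = 0.49867 m

Δh = 500 mm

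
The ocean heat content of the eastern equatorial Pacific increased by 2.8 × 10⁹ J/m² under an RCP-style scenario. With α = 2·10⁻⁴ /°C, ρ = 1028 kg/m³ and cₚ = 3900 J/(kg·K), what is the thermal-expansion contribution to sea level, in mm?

Δh = αQ/(ρcₚ) = 2×10⁻⁴ × 2.8×10⁹ / (1028 × 3900) ≈ 0.13968 m

140 mm of thermosteric rise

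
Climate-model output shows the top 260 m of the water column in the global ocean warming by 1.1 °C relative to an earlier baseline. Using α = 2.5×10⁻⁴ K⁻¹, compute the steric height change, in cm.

Δh = αΔT·H = 2.5×10⁻⁴ × 1.1 × 260 = 0.07150 m

about 7.2 cm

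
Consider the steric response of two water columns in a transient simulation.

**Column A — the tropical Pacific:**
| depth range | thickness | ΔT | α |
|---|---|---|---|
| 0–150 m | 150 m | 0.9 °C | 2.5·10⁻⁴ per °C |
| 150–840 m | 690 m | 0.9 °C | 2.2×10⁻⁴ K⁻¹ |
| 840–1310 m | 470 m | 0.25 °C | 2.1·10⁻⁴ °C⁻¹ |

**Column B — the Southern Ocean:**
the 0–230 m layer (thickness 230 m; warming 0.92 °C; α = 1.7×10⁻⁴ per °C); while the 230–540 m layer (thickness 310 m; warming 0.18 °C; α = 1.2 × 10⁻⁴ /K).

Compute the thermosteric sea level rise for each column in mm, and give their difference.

A 0–150 m: 2.5×10⁻⁴ × 0.9 × 150 = 0.03375 m
A 150–840 m: 0.9 × 690 × 2.2×10⁻⁴ = 0.13662 m
A Layer 3: 2.1×10⁻⁴ × 470 × 0.25 = 0.024675 m
A total: 0.195045 m
B Layer 1: 1.7×10⁻⁴ × 0.92 × 230 = 0.035972 m
B 230–540 m: 0.18 × 1.2×10⁻⁴ × 310 = 0.006696 m
B total: 0.042668 m
Difference: 0.195045 − 0.042668 = 0.152377 m

Δh_A ≈ 195 mm, Δh_B ≈ 42.7 mm; difference ≈ 152 mm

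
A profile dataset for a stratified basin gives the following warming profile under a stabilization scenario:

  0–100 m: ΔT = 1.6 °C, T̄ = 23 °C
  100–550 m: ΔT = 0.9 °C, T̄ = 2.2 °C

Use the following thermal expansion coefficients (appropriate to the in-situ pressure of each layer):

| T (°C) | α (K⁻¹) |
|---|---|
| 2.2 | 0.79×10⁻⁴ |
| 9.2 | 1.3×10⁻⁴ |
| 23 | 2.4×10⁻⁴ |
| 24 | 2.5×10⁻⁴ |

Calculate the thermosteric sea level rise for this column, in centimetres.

Layer 1 at 23 °C → α = 2.4×10⁻⁴ K⁻¹
Layer 2 at 2.2 °C → α = 0.79×10⁻⁴ K⁻¹
0–100 m: 100 × 2.4×10⁻⁴ × 1.6 = 0.03840 m
450 × 0.79×10⁻⁴ × 0.9 = 0.031995 m
Δh = 0.03840 + 0.031995 = 0.070395 m ≈ 7.0 cm

Δh = 7.0 cm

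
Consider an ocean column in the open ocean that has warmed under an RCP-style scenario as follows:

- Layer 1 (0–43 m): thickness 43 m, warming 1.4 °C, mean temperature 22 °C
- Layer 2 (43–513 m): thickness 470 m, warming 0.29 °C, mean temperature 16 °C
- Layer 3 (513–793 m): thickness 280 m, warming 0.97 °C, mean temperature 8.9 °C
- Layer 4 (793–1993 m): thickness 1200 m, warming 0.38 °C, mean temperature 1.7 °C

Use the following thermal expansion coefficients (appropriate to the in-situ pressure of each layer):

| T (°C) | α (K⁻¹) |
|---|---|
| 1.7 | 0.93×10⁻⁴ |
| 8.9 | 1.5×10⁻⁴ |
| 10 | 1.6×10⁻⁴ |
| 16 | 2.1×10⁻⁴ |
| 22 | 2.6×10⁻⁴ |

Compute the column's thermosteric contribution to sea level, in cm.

Δh ≈ 12.7 cm

Layer 1 at 22 °C → α = 2.6×10⁻⁴ K⁻¹
Layer 2 at 16 °C → α = 2.1×10⁻⁴ K⁻¹
Layer 3 at 8.9 °C → α = 1.5×10⁻⁴ K⁻¹
Layer 4 at 1.7 °C → α = 0.93×10⁻⁴ K⁻¹
0–43 m: 1.4 × 2.6×10⁻⁴ × 43 = 0.015652 m
Layer 2: 2.1×10⁻⁴ × 0.29 × 470 = 0.028623 m
Layer 3: 280 × 0.97 × 1.5×10⁻⁴ = 0.04074 m
793–1993 m: 1200 × 0.38 × 0.93×10⁻⁴ = 0.042408 m
Δh = 0.015652 + 0.028623 + 0.04074 + 0.042408 = 0.127423 m ≈ 12.7 cm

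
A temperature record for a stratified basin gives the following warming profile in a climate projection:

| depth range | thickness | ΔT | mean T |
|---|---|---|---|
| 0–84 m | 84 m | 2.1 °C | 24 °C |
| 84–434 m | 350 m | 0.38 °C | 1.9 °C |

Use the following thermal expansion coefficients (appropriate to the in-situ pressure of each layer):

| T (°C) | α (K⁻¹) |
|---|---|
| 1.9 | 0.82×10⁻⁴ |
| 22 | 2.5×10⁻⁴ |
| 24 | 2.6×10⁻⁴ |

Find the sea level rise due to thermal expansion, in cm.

Layer 1 at 24 °C → α = 2.6×10⁻⁴ K⁻¹
Layer 2 at 1.9 °C → α = 0.82×10⁻⁴ K⁻¹
0–84 m: 2.6×10⁻⁴ × 84 × 2.1 = 0.045864 m
84–434 m: 0.38 × 350 × 0.82×10⁻⁴ = 0.010906 m
Δh = 0.045864 + 0.010906 = 0.05677 m

5.7 cm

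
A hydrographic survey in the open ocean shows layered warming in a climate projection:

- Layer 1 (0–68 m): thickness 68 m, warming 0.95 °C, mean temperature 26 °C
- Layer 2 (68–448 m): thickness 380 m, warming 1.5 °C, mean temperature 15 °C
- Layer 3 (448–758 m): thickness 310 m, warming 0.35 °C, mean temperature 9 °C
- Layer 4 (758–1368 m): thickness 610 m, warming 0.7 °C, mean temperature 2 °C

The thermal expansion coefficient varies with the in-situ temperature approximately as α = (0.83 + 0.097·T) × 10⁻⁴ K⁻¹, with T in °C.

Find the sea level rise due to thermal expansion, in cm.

21 cm of thermosteric rise

Layer 1: α = (0.83 + 0.097×26)×10⁻⁴ = 3.352×10⁻⁴ K⁻¹
Layer 2: α = (0.83 + 0.097×15)×10⁻⁴ = 2.285×10⁻⁴ K⁻¹
Layer 3: α = (0.83 + 0.097×9)×10⁻⁴ = 1.703×10⁻⁴ K⁻¹
Layer 4: α = (0.83 + 0.097×2)×10⁻⁴ = 1.024×10⁻⁴ K⁻¹
0–68 m: 0.95 × 68 × 3.352×10⁻⁴ = 0.02165392 m
Layer 2: 380 × 2.285×10⁻⁴ × 1.5 = 0.130245 m
448–758 m: 0.35 × 310 × 1.703×10⁻⁴ = 0.01847755 m
Layer 4: 1.024×10⁻⁴ × 610 × 0.7 = 0.0437248 m
Δh = 0.02165392 + 0.130245 + 0.01847755 + 0.0437248 = 0.21410127 m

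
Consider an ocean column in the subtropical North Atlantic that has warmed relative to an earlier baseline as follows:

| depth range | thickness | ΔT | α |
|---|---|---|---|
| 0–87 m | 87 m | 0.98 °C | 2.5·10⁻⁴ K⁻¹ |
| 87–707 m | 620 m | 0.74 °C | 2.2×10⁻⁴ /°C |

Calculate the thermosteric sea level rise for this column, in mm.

120 mm of thermosteric rise

0.98 × 87 × 2.5×10⁻⁴ = 0.021315 m
87–707 m: 620 × 2.2×10⁻⁴ × 0.74 = 0.100936 m
Δh = 0.021315 + 0.100936 = 0.122251 m ≈ 120 mm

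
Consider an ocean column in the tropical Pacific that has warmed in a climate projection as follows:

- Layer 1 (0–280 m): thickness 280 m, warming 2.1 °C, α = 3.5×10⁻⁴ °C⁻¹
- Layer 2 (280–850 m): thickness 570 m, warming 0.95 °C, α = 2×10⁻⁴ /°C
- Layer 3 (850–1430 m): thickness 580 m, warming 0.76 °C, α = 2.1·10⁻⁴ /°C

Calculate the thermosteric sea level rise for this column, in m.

Layer 1: 3.5×10⁻⁴ × 2.1 × 280 = 0.20580 m
Layer 2: 0.95 × 2×10⁻⁴ × 570 = 0.10830 m
2.1×10⁻⁴ × 0.76 × 580 = 0.092568 m
Δh = 0.20580 + 0.10830 + 0.092568 = 0.406668 m

0.41 m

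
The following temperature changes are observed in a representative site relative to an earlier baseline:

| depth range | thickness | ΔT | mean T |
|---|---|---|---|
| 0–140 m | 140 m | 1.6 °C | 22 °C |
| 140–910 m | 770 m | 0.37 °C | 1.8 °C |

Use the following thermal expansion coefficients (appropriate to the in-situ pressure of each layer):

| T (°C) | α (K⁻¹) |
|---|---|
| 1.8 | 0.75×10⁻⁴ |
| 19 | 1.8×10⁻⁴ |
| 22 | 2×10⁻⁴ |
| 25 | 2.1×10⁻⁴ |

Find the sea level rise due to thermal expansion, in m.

Δh = 0.0662 m

Layer 1 at 22 °C → α = 2×10⁻⁴ K⁻¹
Layer 2 at 1.8 °C → α = 0.75×10⁻⁴ K⁻¹
2×10⁻⁴ × 1.6 × 140 = 0.04480 m
Layer 2: 0.75×10⁻⁴ × 770 × 0.37 = 0.0213675 m
Δh = 0.04480 + 0.0213675 = 0.0661675 m ≈ 0.0662 m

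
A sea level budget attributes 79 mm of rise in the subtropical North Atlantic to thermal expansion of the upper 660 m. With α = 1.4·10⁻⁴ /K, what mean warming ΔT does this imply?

0.855 K

ΔT = Δh/(αH) = 0.079 / (1.4×10⁻⁴ × 660) ≈ 0.8550 K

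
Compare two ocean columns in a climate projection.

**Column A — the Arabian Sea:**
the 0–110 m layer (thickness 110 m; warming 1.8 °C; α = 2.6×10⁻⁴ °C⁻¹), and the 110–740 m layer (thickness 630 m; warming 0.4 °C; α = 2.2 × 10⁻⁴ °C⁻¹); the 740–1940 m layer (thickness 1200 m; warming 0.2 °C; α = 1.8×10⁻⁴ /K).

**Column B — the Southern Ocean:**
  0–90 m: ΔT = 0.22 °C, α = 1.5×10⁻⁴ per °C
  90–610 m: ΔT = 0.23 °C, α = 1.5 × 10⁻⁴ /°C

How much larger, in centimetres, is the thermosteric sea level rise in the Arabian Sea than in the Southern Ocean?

A 0–110 m: 110 × 2.6×10⁻⁴ × 1.8 = 0.05148 m
A 110–740 m: 0.4 × 2.2×10⁻⁴ × 630 = 0.05544 m
A 1200 × 0.2 × 1.8×10⁻⁴ = 0.04320 m
A total: 0.15012 m
B Layer 1: 90 × 1.5×10⁻⁴ × 0.22 = 0.00297 m
B 90–610 m: 1.5×10⁻⁴ × 0.23 × 520 = 0.01794 m
B total: 0.02091 m
Difference: 0.15012 − 0.02091 = 0.12921 m

12.9 cm larger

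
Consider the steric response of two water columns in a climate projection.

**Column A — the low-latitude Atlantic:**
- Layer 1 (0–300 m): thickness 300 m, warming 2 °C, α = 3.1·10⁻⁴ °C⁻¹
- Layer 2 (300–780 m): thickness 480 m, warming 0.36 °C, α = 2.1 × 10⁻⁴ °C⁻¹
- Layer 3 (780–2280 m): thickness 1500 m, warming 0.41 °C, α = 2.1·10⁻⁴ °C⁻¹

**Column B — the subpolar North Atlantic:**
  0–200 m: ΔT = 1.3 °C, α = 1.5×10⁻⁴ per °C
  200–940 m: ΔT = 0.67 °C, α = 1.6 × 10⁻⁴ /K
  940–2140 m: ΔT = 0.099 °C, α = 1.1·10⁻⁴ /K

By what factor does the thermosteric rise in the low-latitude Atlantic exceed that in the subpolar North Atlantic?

A 0–300 m: 2 × 300 × 3.1×10⁻⁴ = 0.18600 m
A Layer 2: 480 × 2.1×10⁻⁴ × 0.36 = 0.036288 m
A 1500 × 0.41 × 2.1×10⁻⁴ = 0.12915 m
A total: 0.351438 m
B 0–200 m: 1.3 × 200 × 1.5×10⁻⁴ = 0.03900 m
B Layer 2: 1.6×10⁻⁴ × 740 × 0.67 = 0.079328 m
B Layer 3: 0.099 × 1.1×10⁻⁴ × 1200 = 0.013068 m
B total: 0.131396 m
Ratio: 0.351438 / 0.131396 ≈ 2.675

≈ 2.7×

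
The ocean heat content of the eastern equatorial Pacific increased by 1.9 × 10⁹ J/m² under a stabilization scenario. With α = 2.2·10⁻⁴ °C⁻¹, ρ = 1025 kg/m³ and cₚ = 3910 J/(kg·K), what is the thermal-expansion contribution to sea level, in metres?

Δh = αQ/(ρcₚ) = 2.2×10⁻⁴ × 1.9×10⁹ / (1025 × 3910) ≈ 0.10430 m

about 0.104 m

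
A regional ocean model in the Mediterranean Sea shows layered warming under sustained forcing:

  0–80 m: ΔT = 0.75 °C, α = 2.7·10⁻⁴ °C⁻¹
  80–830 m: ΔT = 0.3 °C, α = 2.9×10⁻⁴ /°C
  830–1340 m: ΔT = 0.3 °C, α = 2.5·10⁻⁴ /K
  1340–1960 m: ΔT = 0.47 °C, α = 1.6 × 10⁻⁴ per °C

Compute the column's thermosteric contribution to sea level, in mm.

0.75 × 80 × 2.7×10⁻⁴ = 0.01620 m
80–830 m: 2.9×10⁻⁴ × 0.3 × 750 = 0.06525 m
Layer 3: 2.5×10⁻⁴ × 0.3 × 510 = 0.03825 m
1.6×10⁻⁴ × 0.47 × 620 = 0.046624 m
Δh = 0.01620 + 0.06525 + 0.03825 + 0.046624 = 0.166324 m

about 170 mm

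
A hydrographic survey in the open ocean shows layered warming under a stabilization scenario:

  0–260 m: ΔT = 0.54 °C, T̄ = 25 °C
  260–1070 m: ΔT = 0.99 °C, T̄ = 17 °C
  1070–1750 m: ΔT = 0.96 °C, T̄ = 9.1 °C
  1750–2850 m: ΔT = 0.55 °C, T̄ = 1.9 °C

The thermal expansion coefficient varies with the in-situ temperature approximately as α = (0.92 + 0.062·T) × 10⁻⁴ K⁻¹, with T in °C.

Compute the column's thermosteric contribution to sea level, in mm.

Δh ≈ 353 mm

Layer 1: α = (0.92 + 0.062×25)×10⁻⁴ = 2.47×10⁻⁴ K⁻¹
Layer 2: α = (0.92 + 0.062×17)×10⁻⁴ = 1.974×10⁻⁴ K⁻¹
Layer 3: α = (0.92 + 0.062×9.1)×10⁻⁴ = 1.4842×10⁻⁴ K⁻¹
Layer 4: α = (0.92 + 0.062×1.9)×10⁻⁴ = 1.0378×10⁻⁴ K⁻¹
Layer 1: 2.47×10⁻⁴ × 0.54 × 260 = 0.0346788 m
1.974×10⁻⁴ × 0.99 × 810 = 0.15829506 m
1070–1750 m: 1.4842×10⁻⁴ × 680 × 0.96 = 0.096888576 m
1750–2850 m: 1.0378×10⁻⁴ × 0.55 × 1100 = 0.0627869 m
Δh = 0.0346788 + 0.15829506 + 0.096888576 + 0.0627869 = 0.352649336 m ≈ 353 mm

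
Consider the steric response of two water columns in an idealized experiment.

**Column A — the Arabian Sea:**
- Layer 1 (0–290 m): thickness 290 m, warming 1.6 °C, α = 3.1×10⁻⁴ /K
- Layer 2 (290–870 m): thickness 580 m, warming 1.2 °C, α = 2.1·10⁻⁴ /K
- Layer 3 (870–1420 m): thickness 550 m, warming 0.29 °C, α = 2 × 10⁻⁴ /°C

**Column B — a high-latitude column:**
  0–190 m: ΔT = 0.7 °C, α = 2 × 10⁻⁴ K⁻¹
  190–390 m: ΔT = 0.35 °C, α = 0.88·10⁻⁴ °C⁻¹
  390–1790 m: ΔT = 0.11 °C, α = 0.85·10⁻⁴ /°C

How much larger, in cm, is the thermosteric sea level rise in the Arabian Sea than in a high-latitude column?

A Layer 1: 3.1×10⁻⁴ × 1.6 × 290 = 0.14384 m
A 580 × 2.1×10⁻⁴ × 1.2 = 0.14616 m
A 0.29 × 550 × 2×10⁻⁴ = 0.03190 m
A total: 0.32190 m
B Layer 1: 0.7 × 2×10⁻⁴ × 190 = 0.02660 m
B 190–390 m: 0.35 × 0.88×10⁻⁴ × 200 = 0.00616 m
B 0.11 × 0.85×10⁻⁴ × 1400 = 0.01309 m
B total: 0.04585 m
Difference: 0.32190 − 0.04585 = 0.27605 m

Δh_A − Δh_B ≈ 27.6 cm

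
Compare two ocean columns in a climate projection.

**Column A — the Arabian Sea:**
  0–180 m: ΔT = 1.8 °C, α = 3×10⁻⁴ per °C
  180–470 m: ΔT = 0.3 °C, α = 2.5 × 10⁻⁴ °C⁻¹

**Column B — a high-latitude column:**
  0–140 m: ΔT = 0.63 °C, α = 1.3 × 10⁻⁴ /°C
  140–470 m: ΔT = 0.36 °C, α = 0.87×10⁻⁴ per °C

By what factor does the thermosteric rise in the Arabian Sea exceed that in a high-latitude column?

A 0–180 m: 3×10⁻⁴ × 1.8 × 180 = 0.09720 m
A 180–470 m: 0.3 × 2.5×10⁻⁴ × 290 = 0.02175 m
A total: 0.11895 m
B Layer 1: 1.3×10⁻⁴ × 0.63 × 140 = 0.011466 m
B Layer 2: 330 × 0.87×10⁻⁴ × 0.36 = 0.0103356 m
B total: 0.0218016 m
Ratio: 0.11895 / 0.0218016 ≈ 5.456

5.5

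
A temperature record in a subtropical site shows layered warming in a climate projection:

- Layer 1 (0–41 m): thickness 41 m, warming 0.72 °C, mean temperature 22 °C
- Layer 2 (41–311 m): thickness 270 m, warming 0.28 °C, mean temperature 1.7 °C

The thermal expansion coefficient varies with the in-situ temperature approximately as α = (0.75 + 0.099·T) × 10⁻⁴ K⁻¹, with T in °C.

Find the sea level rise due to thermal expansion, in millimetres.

Layer 1: α = (0.75 + 0.099×22)×10⁻⁴ = 2.928×10⁻⁴ K⁻¹
Layer 2: α = (0.75 + 0.099×1.7)×10⁻⁴ = 0.9183×10⁻⁴ K⁻¹
Layer 1: 2.928×10⁻⁴ × 41 × 0.72 = 0.008643456 m
41–311 m: 0.28 × 0.9183×10⁻⁴ × 270 = 0.006942348 m
Δh = 0.008643456 + 0.006942348 = 0.015585804 m

15.6 mm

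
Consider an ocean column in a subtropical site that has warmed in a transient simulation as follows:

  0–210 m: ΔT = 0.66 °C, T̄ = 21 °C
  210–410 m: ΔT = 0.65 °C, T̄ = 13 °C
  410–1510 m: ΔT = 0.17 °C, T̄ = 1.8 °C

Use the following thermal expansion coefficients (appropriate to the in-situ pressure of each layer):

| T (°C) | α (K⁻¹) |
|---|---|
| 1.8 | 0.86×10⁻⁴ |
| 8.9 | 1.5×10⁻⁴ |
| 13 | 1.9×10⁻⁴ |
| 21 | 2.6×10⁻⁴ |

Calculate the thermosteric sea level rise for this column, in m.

Layer 1 at 21 °C → α = 2.6×10⁻⁴ K⁻¹
Layer 2 at 13 °C → α = 1.9×10⁻⁴ K⁻¹
Layer 3 at 1.8 °C → α = 0.86×10⁻⁴ K⁻¹
0–210 m: 0.66 × 2.6×10⁻⁴ × 210 = 0.036036 m
Layer 2: 200 × 1.9×10⁻⁴ × 0.65 = 0.02470 m
Layer 3: 1100 × 0.17 × 0.86×10⁻⁴ = 0.016082 m
Δh = 0.036036 + 0.02470 + 0.016082 = 0.076818 m

Δh ≈ 0.0768 m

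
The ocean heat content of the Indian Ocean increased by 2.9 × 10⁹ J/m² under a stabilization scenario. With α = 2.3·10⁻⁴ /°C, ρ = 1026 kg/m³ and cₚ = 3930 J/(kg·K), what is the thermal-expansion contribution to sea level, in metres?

Δh = αQ/(ρcₚ) = 2.3×10⁻⁴ × 2.9×10⁹ / (1026 × 3930) ≈ 0.16542 m

about 0.165 m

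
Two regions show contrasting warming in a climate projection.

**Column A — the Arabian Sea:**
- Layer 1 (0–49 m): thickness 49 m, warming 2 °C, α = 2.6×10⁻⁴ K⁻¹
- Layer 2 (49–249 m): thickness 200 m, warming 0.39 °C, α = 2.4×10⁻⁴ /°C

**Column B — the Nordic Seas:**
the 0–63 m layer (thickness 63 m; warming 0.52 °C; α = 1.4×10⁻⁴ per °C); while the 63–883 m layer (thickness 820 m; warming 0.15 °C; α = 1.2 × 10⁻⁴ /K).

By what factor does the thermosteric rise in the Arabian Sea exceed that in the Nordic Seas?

a factor of 2.3

A 0–49 m: 49 × 2 × 2.6×10⁻⁴ = 0.02548 m
A 2.4×10⁻⁴ × 200 × 0.39 = 0.01872 m
A total: 0.04420 m
B Layer 1: 0.52 × 1.4×10⁻⁴ × 63 = 0.0045864 m
B Layer 2: 1.2×10⁻⁴ × 0.15 × 820 = 0.01476 m
B total: 0.0193464 m
Ratio: 0.04420 / 0.0193464 ≈ 2.285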